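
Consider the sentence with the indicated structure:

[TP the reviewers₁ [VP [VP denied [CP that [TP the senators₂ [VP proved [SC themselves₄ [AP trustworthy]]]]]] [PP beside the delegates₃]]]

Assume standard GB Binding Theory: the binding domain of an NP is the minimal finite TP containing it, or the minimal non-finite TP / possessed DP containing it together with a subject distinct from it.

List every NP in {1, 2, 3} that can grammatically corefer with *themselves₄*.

{2}

*themselves* is an anaphor, so Principle A applies: it must be bound in its binding domain.
Binding domain of *themselves₄*: the embedded TP, whose subject is the senators₂.
*the reviewers₁* c-commands the anaphor but is outside its binding domain → cannot satisfy Principle A.
*the senators₂* c-commands the anaphor within its binding domain → licit binder.
*the delegates₃* does not c-command the anaphor → cannot bind it.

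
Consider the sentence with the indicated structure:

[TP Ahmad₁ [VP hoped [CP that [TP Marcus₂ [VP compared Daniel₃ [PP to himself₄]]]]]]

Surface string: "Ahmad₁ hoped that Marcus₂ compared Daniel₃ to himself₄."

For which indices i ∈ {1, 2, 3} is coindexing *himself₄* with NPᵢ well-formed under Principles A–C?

*himself* is an anaphor, so Principle A applies: it must be bound in its binding domain.
Binding domain of *himself₄*: the embedded TP, whose subject is Marcus₂.
*Ahmad₁* c-commands the anaphor but is outside its binding domain → cannot satisfy Principle A.
*Marcus₂* c-commands the anaphor within its binding domain → licit binder.
*Daniel₃* c-commands the anaphor within its binding domain → licit binder.

{2, 3}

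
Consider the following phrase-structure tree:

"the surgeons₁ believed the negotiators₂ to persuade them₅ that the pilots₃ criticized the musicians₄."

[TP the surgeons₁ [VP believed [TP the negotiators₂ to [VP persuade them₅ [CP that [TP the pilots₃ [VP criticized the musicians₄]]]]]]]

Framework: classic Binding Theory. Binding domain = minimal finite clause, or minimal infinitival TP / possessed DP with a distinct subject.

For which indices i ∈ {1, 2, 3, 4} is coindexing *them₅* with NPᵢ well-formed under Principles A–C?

*them* is a pronoun, so Principle B applies: it must be free in its binding domain.
Binding domain of *them₅*: the embedded TP, whose subject is the negotiators₂.
*the surgeons₁* c-commands the pronoun but from outside its binding domain, and is not c-commanded by it → coindexation permitted.
*the negotiators₂* c-commands the pronoun within its binding domain → coindexation would violate Principle B.
*the pilots₃*: the pronoun c-commands this R-expression → coindexation would violate Principle C on *the pilots₃*.
*the musicians₄*: the pronoun c-commands this R-expression → coindexation would violate Principle C on *the musicians₄*.

{1}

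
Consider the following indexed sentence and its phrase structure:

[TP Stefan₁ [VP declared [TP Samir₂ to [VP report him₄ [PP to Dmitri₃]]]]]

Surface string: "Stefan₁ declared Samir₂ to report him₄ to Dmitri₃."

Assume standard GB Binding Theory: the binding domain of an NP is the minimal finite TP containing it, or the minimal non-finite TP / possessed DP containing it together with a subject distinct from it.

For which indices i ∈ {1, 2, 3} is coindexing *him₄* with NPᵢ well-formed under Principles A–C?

*him* is a pronoun, so Principle B applies: it must be free in its binding domain.
Binding domain of *him₄*: the embedded TP, whose subject is Samir₂.
*Stefan₁* c-commands the pronoun but from outside its binding domain, and is not c-commanded by it → coindexation permitted.
*Samir₂* c-commands the pronoun within its binding domain → coindexation would violate Principle B.
*Dmitri₃*: the pronoun c-commands this R-expression → coindexation would violate Principle C on *Dmitri₃*.

{1}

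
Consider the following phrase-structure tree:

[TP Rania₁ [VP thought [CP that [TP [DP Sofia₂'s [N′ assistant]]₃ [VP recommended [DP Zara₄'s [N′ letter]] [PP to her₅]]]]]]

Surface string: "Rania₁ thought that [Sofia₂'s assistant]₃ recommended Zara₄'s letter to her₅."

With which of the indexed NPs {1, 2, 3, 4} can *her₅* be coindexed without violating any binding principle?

*her* is a pronoun, so Principle B applies: it must be free in its binding domain.
Binding domain of *her₅*: the embedded TP, whose subject is [Sofia₂'s assistant]₃.
*Rania₁* c-commands the pronoun but from outside its binding domain, and is not c-commanded by it → coindexation permitted.
*Sofia₂* and the pronoun do not c-command one another → neither Principle B nor Principle C is at stake; coindexation permitted.
*[Sofia₂'s assistant]₃* c-commands the pronoun within its binding domain → coindexation would violate Principle B.
*Zara₄* and the pronoun do not c-command one another → neither Principle B nor Principle C is at stake; coindexation permitted.

{1, 2, 4}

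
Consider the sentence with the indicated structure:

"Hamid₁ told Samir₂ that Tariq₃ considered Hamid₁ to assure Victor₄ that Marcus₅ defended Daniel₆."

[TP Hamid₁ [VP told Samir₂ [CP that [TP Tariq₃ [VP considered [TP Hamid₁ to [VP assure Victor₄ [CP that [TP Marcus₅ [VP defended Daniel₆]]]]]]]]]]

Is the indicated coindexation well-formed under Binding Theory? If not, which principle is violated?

Principle C

The two coindexed NPs are *Hamid₁* (the lower occurrence) and *Hamid₁* (the higher occurrence).
*Hamid₁* (the lower occurrence) is an R-expression. Principle C requires it to be free everywhere.
*Hamid₁* (the higher occurrence) c-commands it and carries the same index.
The R-expression is bound → Principle C violation.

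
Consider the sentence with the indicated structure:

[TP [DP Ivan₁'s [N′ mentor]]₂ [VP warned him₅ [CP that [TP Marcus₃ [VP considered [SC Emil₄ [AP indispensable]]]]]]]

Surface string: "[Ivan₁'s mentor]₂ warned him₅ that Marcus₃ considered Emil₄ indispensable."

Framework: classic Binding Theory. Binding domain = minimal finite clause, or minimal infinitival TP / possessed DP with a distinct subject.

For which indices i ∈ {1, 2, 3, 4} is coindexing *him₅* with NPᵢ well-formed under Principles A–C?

{1}

*him* is a pronoun, so Principle B applies: it must be free in its binding domain.
Binding domain of *him₅*: the matrix TP, whose subject is [Ivan₁'s mentor]₂.
*Ivan₁* and the pronoun do not c-command one another → neither Principle B nor Principle C is at stake; coindexation permitted.
*[Ivan₁'s mentor]₂* c-commands the pronoun within its binding domain → coindexation would violate Principle B.
*Marcus₃*: the pronoun c-commands this R-expression → coindexation would violate Principle C on *Marcus₃*.
*Emil₄*: the pronoun c-commands this R-expression → coindexation would violate Principle C on *Emil₄*.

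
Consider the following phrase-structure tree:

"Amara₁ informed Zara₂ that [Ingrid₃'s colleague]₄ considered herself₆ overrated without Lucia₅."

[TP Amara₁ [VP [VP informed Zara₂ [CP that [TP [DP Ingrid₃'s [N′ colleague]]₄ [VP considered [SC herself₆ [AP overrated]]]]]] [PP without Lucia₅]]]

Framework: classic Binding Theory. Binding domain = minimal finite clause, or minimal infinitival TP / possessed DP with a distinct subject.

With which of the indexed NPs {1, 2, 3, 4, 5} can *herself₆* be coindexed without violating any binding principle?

*herself* is an anaphor, so Principle A applies: it must be bound in its binding domain.
Binding domain of *herself₆*: the embedded TP, whose subject is [Ingrid₃'s colleague]₄.
*Amara₁* c-commands the anaphor but is outside its binding domain → cannot satisfy Principle A.
*Zara₂* c-commands the anaphor but is outside its binding domain → cannot satisfy Principle A.
*Ingrid₃* does not c-command the anaphor → cannot bind it.
*[Ingrid₃'s colleague]₄* c-commands the anaphor within its binding domain → licit binder.
*Lucia₅* does not c-command the anaphor → cannot bind it.

{4}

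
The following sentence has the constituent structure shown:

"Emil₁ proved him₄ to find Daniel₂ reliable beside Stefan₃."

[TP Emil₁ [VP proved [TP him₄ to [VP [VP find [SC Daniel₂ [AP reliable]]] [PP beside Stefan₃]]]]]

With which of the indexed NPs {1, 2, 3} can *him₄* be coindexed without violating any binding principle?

none

*him* is a pronoun, so Principle B applies: it must be free in its binding domain.
Binding domain of *him₄*: the matrix TP, whose subject is Emil₁.
*Emil₁* c-commands the pronoun within its binding domain → coindexation would violate Principle B.
*Daniel₂*: the pronoun c-commands this R-expression → coindexation would violate Principle C on *Daniel₂*.
*Stefan₃*: the pronoun c-commands this R-expression → coindexation would violate Principle C on *Stefan₃*.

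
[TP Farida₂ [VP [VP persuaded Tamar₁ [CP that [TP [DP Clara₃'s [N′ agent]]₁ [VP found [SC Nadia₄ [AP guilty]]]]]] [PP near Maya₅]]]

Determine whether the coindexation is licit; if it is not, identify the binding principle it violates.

The two coindexed NPs are *[Clara₃'s agent]₁* and *Tamar₁*.
*[Clara₃'s agent]₁* is an R-expression. Principle C requires it to be free everywhere.
*Tamar₁* c-commands it and carries the same index.
The R-expression is bound → Principle C violation.

Principle C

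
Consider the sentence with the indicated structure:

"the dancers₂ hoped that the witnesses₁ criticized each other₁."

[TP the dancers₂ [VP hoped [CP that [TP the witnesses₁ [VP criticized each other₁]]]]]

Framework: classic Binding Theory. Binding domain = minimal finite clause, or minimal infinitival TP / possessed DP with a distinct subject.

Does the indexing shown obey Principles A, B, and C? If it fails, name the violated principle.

The two coindexed NPs are *the witnesses₁* and *each other₁*.
*each other₁* is an anaphor; its binding domain is the embedded TP, whose subject is the witnesses₁. *the witnesses₁* c-commands it within that domain and shares its index, so Principle A is satisfied.
*the witnesses₁* is an R-expression; *each other₁* does not c-command it, and no other NP shares its index, so Principle C is satisfied.
All principles are respected.

grammatical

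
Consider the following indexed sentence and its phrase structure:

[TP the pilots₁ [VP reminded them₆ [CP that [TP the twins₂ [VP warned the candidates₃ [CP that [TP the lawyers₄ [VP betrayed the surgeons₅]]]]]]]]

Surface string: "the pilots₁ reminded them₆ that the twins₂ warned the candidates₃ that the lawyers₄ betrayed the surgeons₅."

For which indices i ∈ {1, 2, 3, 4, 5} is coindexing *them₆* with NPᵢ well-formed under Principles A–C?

*them* is a pronoun, so Principle B applies: it must be free in its binding domain.
Binding domain of *them₆*: the matrix TP, whose subject is the pilots₁.
*the pilots₁* c-commands the pronoun within its binding domain → coindexation would violate Principle B.
*the twins₂*: the pronoun c-commands this R-expression → coindexation would violate Principle C on *the twins₂*.
*the candidates₃*: the pronoun c-commands this R-expression → coindexation would violate Principle C on *the candidates₃*.
*the lawyers₄*: the pronoun c-commands this R-expression → coindexation would violate Principle C on *the lawyers₄*.
*the surgeons₅*: the pronoun c-commands this R-expression → coindexation would violate Principle C on *the surgeons₅*.

none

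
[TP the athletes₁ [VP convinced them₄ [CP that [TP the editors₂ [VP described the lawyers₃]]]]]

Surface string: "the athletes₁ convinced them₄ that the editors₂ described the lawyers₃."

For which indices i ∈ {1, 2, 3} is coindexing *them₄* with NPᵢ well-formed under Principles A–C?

*them* is a pronoun, so Principle B applies: it must be free in its binding domain.
Binding domain of *them₄*: the matrix TP, whose subject is the athletes₁.
*the athletes₁* c-commands the pronoun within its binding domain → coindexation would violate Principle B.
*the editors₂*: the pronoun c-commands this R-expression → coindexation would violate Principle C on *the editors₂*.
*the lawyers₃*: the pronoun c-commands this R-expression → coindexation would violate Principle C on *the lawyers₃*.

none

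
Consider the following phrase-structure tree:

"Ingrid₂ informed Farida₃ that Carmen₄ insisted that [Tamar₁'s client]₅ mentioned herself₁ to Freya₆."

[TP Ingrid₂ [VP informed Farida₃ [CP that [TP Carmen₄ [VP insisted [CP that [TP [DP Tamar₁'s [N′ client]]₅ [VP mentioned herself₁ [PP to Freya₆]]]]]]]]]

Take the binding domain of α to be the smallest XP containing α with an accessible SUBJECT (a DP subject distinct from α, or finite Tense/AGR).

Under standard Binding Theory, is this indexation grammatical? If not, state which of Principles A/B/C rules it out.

Principle A

The two coindexed NPs are *Tamar₁* and *herself₁*.
*herself₁* is an anaphor. Principle A requires it to be bound within its binding domain — the embedded TP, whose subject is [Tamar₁'s client]₅.
Within that domain it is c-commanded by *[Tamar₁'s client]₅*, which does not share its index.
*Tamar₁* does not c-command the anaphor at all.
The anaphor is unbound in its domain → Principle A violation.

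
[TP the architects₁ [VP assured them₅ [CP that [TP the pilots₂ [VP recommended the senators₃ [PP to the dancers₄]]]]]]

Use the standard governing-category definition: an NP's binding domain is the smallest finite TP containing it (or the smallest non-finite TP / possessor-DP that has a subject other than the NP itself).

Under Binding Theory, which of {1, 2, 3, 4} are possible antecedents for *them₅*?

*them* is a pronoun, so Principle B applies: it must be free in its binding domain.
Binding domain of *them₅*: the matrix TP, whose subject is the architects₁.
*the architects₁* c-commands the pronoun within its binding domain → coindexation would violate Principle B.
*the pilots₂*: the pronoun c-commands this R-expression → coindexation would violate Principle C on *the pilots₂*.
*the senators₃*: the pronoun c-commands this R-expression → coindexation would violate Principle C on *the senators₃*.
*the dancers₄*: the pronoun c-commands this R-expression → coindexation would violate Principle C on *the dancers₄*.

none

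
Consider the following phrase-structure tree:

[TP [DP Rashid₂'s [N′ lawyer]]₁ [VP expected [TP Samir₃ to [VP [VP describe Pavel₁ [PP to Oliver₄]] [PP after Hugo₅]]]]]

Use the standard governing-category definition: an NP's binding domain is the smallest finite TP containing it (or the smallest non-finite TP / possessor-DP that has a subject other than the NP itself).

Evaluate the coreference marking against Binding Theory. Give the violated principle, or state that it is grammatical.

Principle C

The two coindexed NPs are *[Rashid₂'s lawyer]₁* and *Pavel₁*.
*Pavel₁* is an R-expression. Principle C requires it to be free everywhere.
*[Rashid₂'s lawyer]₁* c-commands it and carries the same index.
The R-expression is bound → Principle C violation.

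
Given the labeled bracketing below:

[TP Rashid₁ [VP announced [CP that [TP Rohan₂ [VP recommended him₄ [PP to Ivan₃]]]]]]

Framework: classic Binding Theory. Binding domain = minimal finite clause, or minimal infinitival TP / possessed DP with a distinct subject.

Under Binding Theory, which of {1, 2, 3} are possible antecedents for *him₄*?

{1}

*him* is a pronoun, so Principle B applies: it must be free in its binding domain.
Binding domain of *him₄*: the embedded TP, whose subject is Rohan₂.
*Rashid₁* c-commands the pronoun but from outside its binding domain, and is not c-commanded by it → coindexation permitted.
*Rohan₂* c-commands the pronoun within its binding domain → coindexation would violate Principle B.
*Ivan₃*: the pronoun c-commands this R-expression → coindexation would violate Principle C on *Ivan₃*.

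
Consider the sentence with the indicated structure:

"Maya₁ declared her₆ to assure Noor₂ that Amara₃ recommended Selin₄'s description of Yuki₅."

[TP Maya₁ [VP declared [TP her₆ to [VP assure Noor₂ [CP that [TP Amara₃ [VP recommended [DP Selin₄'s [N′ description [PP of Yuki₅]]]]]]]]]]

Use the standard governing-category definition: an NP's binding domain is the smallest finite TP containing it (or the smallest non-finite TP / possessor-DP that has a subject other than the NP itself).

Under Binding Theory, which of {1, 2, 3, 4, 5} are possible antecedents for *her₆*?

none

*her* is a pronoun, so Principle B applies: it must be free in its binding domain.
Binding domain of *her₆*: the matrix TP, whose subject is Maya₁.
*Maya₁* c-commands the pronoun within its binding domain → coindexation would violate Principle B.
*Noor₂*: the pronoun c-commands this R-expression → coindexation would violate Principle C on *Noor₂*.
*Amara₃*: the pronoun c-commands this R-expression → coindexation would violate Principle C on *Amara₃*.
*Selin₄*: the pronoun c-commands this R-expression → coindexation would violate Principle C on *Selin₄*.
*Yuki₅*: the pronoun c-commands this R-expression → coindexation would violate Principle C on *Yuki₅*.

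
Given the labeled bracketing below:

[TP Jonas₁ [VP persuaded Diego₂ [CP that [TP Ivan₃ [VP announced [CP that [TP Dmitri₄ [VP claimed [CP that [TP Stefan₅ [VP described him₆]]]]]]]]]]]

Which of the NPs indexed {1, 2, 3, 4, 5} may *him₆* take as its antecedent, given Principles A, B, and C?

{1, 2, 3, 4}

*him* is a pronoun, so Principle B applies: it must be free in its binding domain.
Binding domain of *him₆*: the embedded TP, whose subject is Stefan₅.
*Jonas₁* c-commands the pronoun but from outside its binding domain, and is not c-commanded by it → coindexation permitted.
*Diego₂* c-commands the pronoun but from outside its binding domain, and is not c-commanded by it → coindexation permitted.
*Ivan₃* c-commands the pronoun but from outside its binding domain, and is not c-commanded by it → coindexation permitted.
*Dmitri₄* c-commands the pronoun but from outside its binding domain, and is not c-commanded by it → coindexation permitted.
*Stefan₅* c-commands the pronoun within its binding domain → coindexation would violate Principle B.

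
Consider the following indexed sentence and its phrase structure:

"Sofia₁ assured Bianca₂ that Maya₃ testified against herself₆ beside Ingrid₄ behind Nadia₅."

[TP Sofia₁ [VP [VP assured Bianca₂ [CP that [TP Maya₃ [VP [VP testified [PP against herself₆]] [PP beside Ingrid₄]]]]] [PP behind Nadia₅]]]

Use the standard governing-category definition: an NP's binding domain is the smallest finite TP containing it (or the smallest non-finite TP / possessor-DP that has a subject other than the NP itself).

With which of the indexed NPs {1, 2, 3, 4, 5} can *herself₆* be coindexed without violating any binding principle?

*herself* is an anaphor, so Principle A applies: it must be bound in its binding domain.
Binding domain of *herself₆*: the embedded TP, whose subject is Maya₃.
*Sofia₁* c-commands the anaphor but is outside its binding domain → cannot satisfy Principle A.
*Bianca₂* c-commands the anaphor but is outside its binding domain → cannot satisfy Principle A.
*Maya₃* c-commands the anaphor within its binding domain → licit binder.
*Ingrid₄* does not c-command the anaphor → cannot bind it.
*Nadia₅* does not c-command the anaphor → cannot bind it.

{3}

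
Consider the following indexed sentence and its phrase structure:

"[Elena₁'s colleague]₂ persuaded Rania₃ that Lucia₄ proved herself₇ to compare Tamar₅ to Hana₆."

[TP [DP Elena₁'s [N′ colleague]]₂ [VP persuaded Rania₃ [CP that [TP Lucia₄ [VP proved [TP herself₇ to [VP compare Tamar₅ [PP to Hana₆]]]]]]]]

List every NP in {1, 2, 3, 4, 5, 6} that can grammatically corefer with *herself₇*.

{4}

*herself* is an anaphor, so Principle A applies: it must be bound in its binding domain.
Binding domain of *herself₇*: the embedded TP, whose subject is Lucia₄.
*Elena₁* does not c-command the anaphor → cannot bind it.
*[Elena₁'s colleague]₂* c-commands the anaphor but is outside its binding domain → cannot satisfy Principle A.
*Rania₃* c-commands the anaphor but is outside its binding domain → cannot satisfy Principle A.
*Lucia₄* c-commands the anaphor within its binding domain → licit binder.
*Tamar₅* does not c-command the anaphor → cannot bind it.
*Hana₆* does not c-command the anaphor → cannot bind it.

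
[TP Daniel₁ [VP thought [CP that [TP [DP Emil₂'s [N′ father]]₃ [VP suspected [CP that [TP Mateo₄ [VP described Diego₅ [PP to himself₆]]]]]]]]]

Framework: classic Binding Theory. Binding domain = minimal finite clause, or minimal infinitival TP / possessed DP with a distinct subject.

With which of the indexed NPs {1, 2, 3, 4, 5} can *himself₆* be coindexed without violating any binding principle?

*himself* is an anaphor, so Principle A applies: it must be bound in its binding domain.
Binding domain of *himself₆*: the embedded TP, whose subject is Mateo₄.
*Daniel₁* c-commands the anaphor but is outside its binding domain → cannot satisfy Principle A.
*Emil₂* does not c-command the anaphor → cannot bind it.
*[Emil₂'s father]₃* c-commands the anaphor but is outside its binding domain → cannot satisfy Principle A.
*Mateo₄* c-commands the anaphor within its binding domain → licit binder.
*Diego₅* c-commands the anaphor within its binding domain → licit binder.

{4, 5}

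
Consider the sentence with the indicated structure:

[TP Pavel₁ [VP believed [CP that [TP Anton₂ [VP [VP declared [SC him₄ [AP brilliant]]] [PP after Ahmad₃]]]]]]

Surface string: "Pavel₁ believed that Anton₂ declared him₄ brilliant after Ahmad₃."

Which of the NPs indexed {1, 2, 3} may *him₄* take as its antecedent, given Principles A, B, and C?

{1, 3}

*him* is a pronoun, so Principle B applies: it must be free in its binding domain.
Binding domain of *him₄*: the embedded TP, whose subject is Anton₂.
*Pavel₁* c-commands the pronoun but from outside its binding domain, and is not c-commanded by it → coindexation permitted.
*Anton₂* c-commands the pronoun within its binding domain → coindexation would violate Principle B.
*Ahmad₃* and the pronoun do not c-command one another → neither Principle B nor Principle C is at stake; coindexation permitted.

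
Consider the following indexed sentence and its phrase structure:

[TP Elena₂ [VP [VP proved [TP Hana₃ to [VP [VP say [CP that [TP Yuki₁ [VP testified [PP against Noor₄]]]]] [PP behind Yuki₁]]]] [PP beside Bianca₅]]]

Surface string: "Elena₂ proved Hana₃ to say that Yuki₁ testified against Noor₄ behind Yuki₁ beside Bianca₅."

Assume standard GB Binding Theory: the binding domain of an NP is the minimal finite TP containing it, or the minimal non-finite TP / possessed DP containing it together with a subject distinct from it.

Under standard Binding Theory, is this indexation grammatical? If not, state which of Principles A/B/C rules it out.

The two coindexed NPs are *Yuki₁* and *Yuki₁*.
*Yuki₁* is an R-expression; no coindexed NP c-commands it, so Principle C holds.
*Yuki₁* is an R-expression; *Yuki₁* does not c-command it, and no other NP shares its index, so Principle C is satisfied.
All principles are respected.

grammatical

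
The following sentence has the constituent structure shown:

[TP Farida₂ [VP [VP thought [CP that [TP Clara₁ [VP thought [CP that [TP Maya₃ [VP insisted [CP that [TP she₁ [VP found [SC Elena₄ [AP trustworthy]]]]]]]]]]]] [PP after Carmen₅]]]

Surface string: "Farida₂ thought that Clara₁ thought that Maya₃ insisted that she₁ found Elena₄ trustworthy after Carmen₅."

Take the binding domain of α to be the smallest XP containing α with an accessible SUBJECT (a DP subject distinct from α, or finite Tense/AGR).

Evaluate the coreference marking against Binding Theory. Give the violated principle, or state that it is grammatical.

The two coindexed NPs are *Clara₁* and *she₁*.
*she₁* is a pronoun; nothing c-commands it within its binding domain (the embedded TP.), so Principle B holds trivially.
*Clara₁* is an R-expression; *she₁* does not c-command it, and no other NP shares its index, so Principle C is satisfied.
All principles are respected.

grammatical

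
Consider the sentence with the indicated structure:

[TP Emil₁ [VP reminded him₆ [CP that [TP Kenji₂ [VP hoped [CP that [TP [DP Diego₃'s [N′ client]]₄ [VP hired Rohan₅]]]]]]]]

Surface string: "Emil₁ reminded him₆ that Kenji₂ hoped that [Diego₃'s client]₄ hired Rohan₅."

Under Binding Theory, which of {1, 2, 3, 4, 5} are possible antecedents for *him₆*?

*him* is a pronoun, so Principle B applies: it must be free in its binding domain.
Binding domain of *him₆*: the matrix TP, whose subject is Emil₁.
*Emil₁* c-commands the pronoun within its binding domain → coindexation would violate Principle B.
*Kenji₂*: the pronoun c-commands this R-expression → coindexation would violate Principle C on *Kenji₂*.
*Diego₃*: the pronoun c-commands this R-expression → coindexation would violate Principle C on *Diego₃*.
*[Diego₃'s client]₄*: the pronoun c-commands this R-expression → coindexation would violate Principle C on *[Diego₃'s client]₄*.
*Rohan₅*: the pronoun c-commands this R-expression → coindexation would violate Principle C on *Rohan₅*.

none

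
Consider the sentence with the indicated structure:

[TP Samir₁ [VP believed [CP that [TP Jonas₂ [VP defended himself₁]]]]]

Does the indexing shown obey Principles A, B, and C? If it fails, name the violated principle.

Principle A

The two coindexed NPs are *Samir₁* and *himself₁*.
*himself₁* is an anaphor. Principle A requires it to be bound within its binding domain — the embedded TP, whose subject is Jonas₂.
Within that domain it is c-commanded by *Jonas₂*, which does not share its index.
*Samir₁* does c-command the anaphor, but from outside its binding domain.
The anaphor is unbound in its domain → Principle A violation.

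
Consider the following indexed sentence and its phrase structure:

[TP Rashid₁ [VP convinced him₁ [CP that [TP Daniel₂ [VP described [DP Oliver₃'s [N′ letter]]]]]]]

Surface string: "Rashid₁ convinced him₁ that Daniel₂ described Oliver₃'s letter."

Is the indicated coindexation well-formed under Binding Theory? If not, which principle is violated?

The two coindexed NPs are *Rashid₁* and *him₁*.
*him₁* is a pronoun. Its binding domain is the matrix TP, whose subject is Rashid₁.
*Rashid₁* c-commands it within that domain and carries the same index.
The pronoun is locally bound → Principle B violation.

Principle B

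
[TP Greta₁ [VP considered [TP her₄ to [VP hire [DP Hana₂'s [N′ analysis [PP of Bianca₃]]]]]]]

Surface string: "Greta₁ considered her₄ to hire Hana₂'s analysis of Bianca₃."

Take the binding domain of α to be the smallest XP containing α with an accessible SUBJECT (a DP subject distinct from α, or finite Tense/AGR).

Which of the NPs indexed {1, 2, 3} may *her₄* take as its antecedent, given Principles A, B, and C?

*her* is a pronoun, so Principle B applies: it must be free in its binding domain.
Binding domain of *her₄*: the matrix TP, whose subject is Greta₁.
*Greta₁* c-commands the pronoun within its binding domain → coindexation would violate Principle B.
*Hana₂*: the pronoun c-commands this R-expression → coindexation would violate Principle C on *Hana₂*.
*Bianca₃*: the pronoun c-commands this R-expression → coindexation would violate Principle C on *Bianca₃*.

none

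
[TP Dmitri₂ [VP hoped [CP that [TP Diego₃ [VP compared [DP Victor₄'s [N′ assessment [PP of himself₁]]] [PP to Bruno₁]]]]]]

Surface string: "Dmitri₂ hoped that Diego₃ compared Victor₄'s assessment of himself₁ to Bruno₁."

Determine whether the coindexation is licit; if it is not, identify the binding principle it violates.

Principle A

The two coindexed NPs are *Bruno₁* and *himself₁*.
*himself₁* is an anaphor. Principle A requires it to be bound within its binding domain — the possessed DP, whose subject is Victor₄.
Within that domain it is c-commanded by *Victor₄*, which does not share its index.
*Bruno₁* does not c-command the anaphor at all.
The anaphor is unbound in its domain → Principle A violation.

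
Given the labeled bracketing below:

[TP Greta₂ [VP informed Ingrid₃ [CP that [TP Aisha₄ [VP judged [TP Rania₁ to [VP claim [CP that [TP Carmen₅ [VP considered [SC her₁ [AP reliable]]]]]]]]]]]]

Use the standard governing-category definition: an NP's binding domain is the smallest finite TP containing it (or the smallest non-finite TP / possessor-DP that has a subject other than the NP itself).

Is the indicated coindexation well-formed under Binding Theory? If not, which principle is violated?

grammatical

The two coindexed NPs are *Rania₁* and *her₁*.
*her₁* is a pronoun; its binding domain is the embedded TP, whose subject is Carmen₅. Within that domain it is c-commanded only by *Carmen₅*, which carries a different index — the pronoun is free locally, so Principle B holds.
*Rania₁* is an R-expression; *her₁* does not c-command it, and no other NP shares its index, so Principle C is satisfied.
All principles are respected.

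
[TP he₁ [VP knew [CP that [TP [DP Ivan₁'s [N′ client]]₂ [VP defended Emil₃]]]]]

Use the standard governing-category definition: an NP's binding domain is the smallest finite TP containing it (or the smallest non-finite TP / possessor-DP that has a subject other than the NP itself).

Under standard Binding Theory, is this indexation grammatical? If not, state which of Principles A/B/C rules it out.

Principle C

The two coindexed NPs are *he₁* and *Ivan₁*.
*Ivan₁* is an R-expression. Principle C requires it to be free everywhere.
*he₁* c-commands it and carries the same index.
The R-expression is bound → Principle C violation.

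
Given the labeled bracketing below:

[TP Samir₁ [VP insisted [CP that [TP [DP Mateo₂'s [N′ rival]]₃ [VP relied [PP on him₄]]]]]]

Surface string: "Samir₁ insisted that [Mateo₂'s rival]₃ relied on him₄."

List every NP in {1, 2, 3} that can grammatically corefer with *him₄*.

{1, 2}

*him* is a pronoun, so Principle B applies: it must be free in its binding domain.
Binding domain of *him₄*: the embedded TP, whose subject is [Mateo₂'s rival]₃.
*Samir₁* c-commands the pronoun but from outside its binding domain, and is not c-commanded by it → coindexation permitted.
*Mateo₂* and the pronoun do not c-command one another → neither Principle B nor Principle C is at stake; coindexation permitted.
*[Mateo₂'s rival]₃* c-commands the pronoun within its binding domain → coindexation would violate Principle B.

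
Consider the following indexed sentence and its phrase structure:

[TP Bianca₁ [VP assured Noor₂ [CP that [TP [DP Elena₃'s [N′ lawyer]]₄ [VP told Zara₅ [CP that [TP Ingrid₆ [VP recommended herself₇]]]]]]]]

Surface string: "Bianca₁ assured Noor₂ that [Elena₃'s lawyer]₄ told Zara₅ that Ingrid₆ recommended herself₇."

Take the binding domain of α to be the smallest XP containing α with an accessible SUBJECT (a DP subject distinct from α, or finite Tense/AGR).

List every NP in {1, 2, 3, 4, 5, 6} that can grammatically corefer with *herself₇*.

*herself* is an anaphor, so Principle A applies: it must be bound in its binding domain.
Binding domain of *herself₇*: the embedded TP, whose subject is Ingrid₆.
*Bianca₁* c-commands the anaphor but is outside its binding domain → cannot satisfy Principle A.
*Noor₂* c-commands the anaphor but is outside its binding domain → cannot satisfy Principle A.
*Elena₃* does not c-command the anaphor → cannot bind it.
*[Elena₃'s lawyer]₄* c-commands the anaphor but is outside its binding domain → cannot satisfy Principle A.
*Zara₅* c-commands the anaphor but is outside its binding domain → cannot satisfy Principle A.
*Ingrid₆* c-commands the anaphor within its binding domain → licit binder.

{6}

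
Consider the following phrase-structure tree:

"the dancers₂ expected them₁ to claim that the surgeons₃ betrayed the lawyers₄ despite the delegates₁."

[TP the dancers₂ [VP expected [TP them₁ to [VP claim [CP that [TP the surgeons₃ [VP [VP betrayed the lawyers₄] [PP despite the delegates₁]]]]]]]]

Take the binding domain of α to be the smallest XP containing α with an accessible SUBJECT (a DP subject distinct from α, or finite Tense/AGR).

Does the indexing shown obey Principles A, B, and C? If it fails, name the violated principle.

The two coindexed NPs are *them₁* and *the delegates₁*.
*the delegates₁* is an R-expression. Principle C requires it to be free everywhere.
*them₁* c-commands it and carries the same index.
The R-expression is bound → Principle C violation.

Principle C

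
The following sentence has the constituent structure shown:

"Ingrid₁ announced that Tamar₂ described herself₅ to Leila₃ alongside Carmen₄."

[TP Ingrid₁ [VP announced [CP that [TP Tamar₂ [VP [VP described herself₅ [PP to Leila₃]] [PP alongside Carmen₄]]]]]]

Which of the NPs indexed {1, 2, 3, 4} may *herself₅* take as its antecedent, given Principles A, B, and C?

{2}

*herself* is an anaphor, so Principle A applies: it must be bound in its binding domain.
Binding domain of *herself₅*: the embedded TP, whose subject is Tamar₂.
*Ingrid₁* c-commands the anaphor but is outside its binding domain → cannot satisfy Principle A.
*Tamar₂* c-commands the anaphor within its binding domain → licit binder.
*Leila₃* does not c-command the anaphor → cannot bind it.
*Carmen₄* does not c-command the anaphor → cannot bind it.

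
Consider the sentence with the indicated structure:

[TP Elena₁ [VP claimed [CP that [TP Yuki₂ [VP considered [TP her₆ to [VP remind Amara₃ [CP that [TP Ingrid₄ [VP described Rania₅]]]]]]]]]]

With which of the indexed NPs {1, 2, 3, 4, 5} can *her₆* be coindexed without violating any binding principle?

*her* is a pronoun, so Principle B applies: it must be free in its binding domain.
Binding domain of *her₆*: the embedded TP, whose subject is Yuki₂.
*Elena₁* c-commands the pronoun but from outside its binding domain, and is not c-commanded by it → coindexation permitted.
*Yuki₂* c-commands the pronoun within its binding domain → coindexation would violate Principle B.
*Amara₃*: the pronoun c-commands this R-expression → coindexation would violate Principle C on *Amara₃*.
*Ingrid₄*: the pronoun c-commands this R-expression → coindexation would violate Principle C on *Ingrid₄*.
*Rania₅*: the pronoun c-commands this R-expression → coindexation would violate Principle C on *Rania₅*.

{1}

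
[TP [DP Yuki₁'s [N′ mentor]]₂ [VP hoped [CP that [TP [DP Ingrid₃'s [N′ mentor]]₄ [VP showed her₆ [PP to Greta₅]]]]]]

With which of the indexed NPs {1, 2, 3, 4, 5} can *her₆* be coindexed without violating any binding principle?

*her* is a pronoun, so Principle B applies: it must be free in its binding domain.
Binding domain of *her₆*: the embedded TP, whose subject is [Ingrid₃'s mentor]₄.
*Yuki₁* and the pronoun do not c-command one another → neither Principle B nor Principle C is at stake; coindexation permitted.
*[Yuki₁'s mentor]₂* c-commands the pronoun but from outside its binding domain, and is not c-commanded by it → coindexation permitted.
*Ingrid₃* and the pronoun do not c-command one another → neither Principle B nor Principle C is at stake; coindexation permitted.
*[Ingrid₃'s mentor]₄* c-commands the pronoun within its binding domain → coindexation would violate Principle B.
*Greta₅*: the pronoun c-commands this R-expression → coindexation would violate Principle C on *Greta₅*.

{1, 2, 3}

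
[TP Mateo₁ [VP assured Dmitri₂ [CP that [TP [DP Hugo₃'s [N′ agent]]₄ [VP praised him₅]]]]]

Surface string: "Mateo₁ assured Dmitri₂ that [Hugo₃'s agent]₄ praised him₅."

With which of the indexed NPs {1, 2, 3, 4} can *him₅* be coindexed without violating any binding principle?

*him* is a pronoun, so Principle B applies: it must be free in its binding domain.
Binding domain of *him₅*: the embedded TP, whose subject is [Hugo₃'s agent]₄.
*Mateo₁* c-commands the pronoun but from outside its binding domain, and is not c-commanded by it → coindexation permitted.
*Dmitri₂* c-commands the pronoun but from outside its binding domain, and is not c-commanded by it → coindexation permitted.
*Hugo₃* and the pronoun do not c-command one another → neither Principle B nor Principle C is at stake; coindexation permitted.
*[Hugo₃'s agent]₄* c-commands the pronoun within its binding domain → coindexation would violate Principle B.

{1, 2, 3}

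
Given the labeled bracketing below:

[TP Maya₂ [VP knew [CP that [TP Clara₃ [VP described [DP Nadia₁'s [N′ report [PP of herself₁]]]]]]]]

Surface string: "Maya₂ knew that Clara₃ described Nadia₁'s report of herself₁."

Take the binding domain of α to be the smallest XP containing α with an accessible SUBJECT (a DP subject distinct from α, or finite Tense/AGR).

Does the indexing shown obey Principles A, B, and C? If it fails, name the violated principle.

The two coindexed NPs are *Nadia₁* and *herself₁*.
*herself₁* is an anaphor; its binding domain is the possessed DP, whose subject is Nadia₁. *Nadia₁* c-commands it within that domain and shares its index, so Principle A is satisfied.
*Nadia₁* is an R-expression; *herself₁* does not c-command it, and no other NP shares its index, so Principle C is satisfied.
All principles are respected.

grammatical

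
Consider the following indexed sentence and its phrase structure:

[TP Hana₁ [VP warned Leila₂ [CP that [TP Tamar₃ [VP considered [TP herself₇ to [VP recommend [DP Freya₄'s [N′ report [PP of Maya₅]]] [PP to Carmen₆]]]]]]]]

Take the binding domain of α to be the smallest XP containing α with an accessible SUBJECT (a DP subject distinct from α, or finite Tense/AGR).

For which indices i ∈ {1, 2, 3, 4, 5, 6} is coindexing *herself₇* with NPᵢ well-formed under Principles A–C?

*herself* is an anaphor, so Principle A applies: it must be bound in its binding domain.
Binding domain of *herself₇*: the embedded TP, whose subject is Tamar₃.
*Hana₁* c-commands the anaphor but is outside its binding domain → cannot satisfy Principle A.
*Leila₂* c-commands the anaphor but is outside its binding domain → cannot satisfy Principle A.
*Tamar₃* c-commands the anaphor within its binding domain → licit binder.
*Freya₄* does not c-command the anaphor → cannot bind it.
*Maya₅* does not c-command the anaphor → cannot bind it.
*Carmen₆* does not c-command the anaphor → cannot bind it.

{3}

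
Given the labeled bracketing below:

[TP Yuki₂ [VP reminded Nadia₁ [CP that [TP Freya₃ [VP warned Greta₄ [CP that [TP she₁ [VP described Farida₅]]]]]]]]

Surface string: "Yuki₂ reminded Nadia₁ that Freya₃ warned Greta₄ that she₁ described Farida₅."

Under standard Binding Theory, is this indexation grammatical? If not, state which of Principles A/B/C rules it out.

The two coindexed NPs are *Nadia₁* and *she₁*.
*she₁* is a pronoun; nothing c-commands it within its binding domain (the embedded TP.), so Principle B holds trivially.
*Nadia₁* is an R-expression; *she₁* does not c-command it, and no other NP shares its index, so Principle C is satisfied.
All principles are respected.

grammatical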